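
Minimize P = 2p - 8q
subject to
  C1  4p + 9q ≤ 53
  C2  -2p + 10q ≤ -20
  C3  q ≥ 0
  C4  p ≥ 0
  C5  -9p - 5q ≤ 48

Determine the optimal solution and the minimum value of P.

At the optimal vertex, -2p + 10q = -20 and q = 0.
Solving simultaneously gives p = 10, q = 0.

p = 10, q = 0, minimum P = 20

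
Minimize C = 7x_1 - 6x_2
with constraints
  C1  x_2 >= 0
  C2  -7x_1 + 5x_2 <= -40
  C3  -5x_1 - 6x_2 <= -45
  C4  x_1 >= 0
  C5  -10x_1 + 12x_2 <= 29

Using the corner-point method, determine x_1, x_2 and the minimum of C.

Corner points and C = 7x_1 - 6x_2:
  (9, 0) → C = 63
  (465/67, 115/67) → C = 2565/67
  (625/34, 603/34) → C = 757/34
The feasible region is unbounded (it extends along (6, 5), (1, 0)), but C strictly increases along every unbounded feasible direction, so there is no improving ray and the minimum is attained at a vertex.

x_1 = 625/34, x_2 = 603/34, minimum C = 757/34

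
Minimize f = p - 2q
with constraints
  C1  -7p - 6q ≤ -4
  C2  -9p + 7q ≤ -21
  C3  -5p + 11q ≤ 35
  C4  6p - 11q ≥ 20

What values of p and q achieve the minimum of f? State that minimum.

p = 55, q = 310/11, minimum f = -15/11

The feasible region is unbounded (it extends along (11, 5), (6, -7)), but f strictly increases along every unbounded feasible direction, so there is no improving ray and the minimum is attained at a vertex.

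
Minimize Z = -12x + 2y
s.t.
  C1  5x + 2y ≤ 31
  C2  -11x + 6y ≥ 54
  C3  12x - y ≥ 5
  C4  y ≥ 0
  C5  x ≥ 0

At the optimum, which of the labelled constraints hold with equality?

Extreme points and Z = -12x + 2y:
  (3/2, 47/4) → Z = 11/2
  (41/29, 347/29) → Z = 202/29
  (84/61, 703/61) → Z = 398/61

The minimum is at (3/2, 47/4). Substituting into each constraint, equality holds for C1 and C2; the remaining constraints have slack.

C1 and C2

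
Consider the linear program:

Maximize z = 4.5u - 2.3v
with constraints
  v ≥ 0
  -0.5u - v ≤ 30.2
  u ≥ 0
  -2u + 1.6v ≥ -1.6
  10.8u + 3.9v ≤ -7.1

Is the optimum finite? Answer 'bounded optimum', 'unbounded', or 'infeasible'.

The boundaries v = 0 and -0.5u - v = 30.2 meet at (-60.4, 0), but that point violates u ≥ 0. Every candidate vertex is excluded by some other constraint, so the feasible region is empty.

infeasible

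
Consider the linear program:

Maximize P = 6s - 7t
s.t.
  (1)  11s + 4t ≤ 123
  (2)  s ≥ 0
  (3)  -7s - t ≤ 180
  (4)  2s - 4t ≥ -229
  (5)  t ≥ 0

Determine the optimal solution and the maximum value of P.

s = 123/11, t = 0, maximum P = 738/11

Corner points and P = 6s - 7t:
  (0, 123/4) → P = -861/4
  (123/11, 0) → P = 738/11
  (0, 0) → P = 0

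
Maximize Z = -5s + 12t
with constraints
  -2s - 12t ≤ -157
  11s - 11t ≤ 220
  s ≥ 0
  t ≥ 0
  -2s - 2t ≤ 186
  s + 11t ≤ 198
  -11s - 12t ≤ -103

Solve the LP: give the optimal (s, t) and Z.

Feasible corners and Z = -5s + 12t:
  (397/14, 117/14) → Z = -83/2
  (0, 157/12) → Z = 157
  (209/6, 89/6) → Z = 23/6
  (0, 18) → Z = 216

The optimum lies where s = 0 and s + 11t = 198.
Solving simultaneously gives s = 0, t = 18.

s = 0, t = 18, maximum Z = 216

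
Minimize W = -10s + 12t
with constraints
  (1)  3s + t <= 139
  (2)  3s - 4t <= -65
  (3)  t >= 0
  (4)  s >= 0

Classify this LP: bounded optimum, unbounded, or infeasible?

bounded optimum

Corner points and W = -10s + 12t:
  (491/15, 204/5) → W = 2434/15
  (0, 139) → W = 1668
  (0, 65/4) → W = 195
The feasible region has finitely many vertices and no improving ray; the minimum is 2434/15 at (491/15, 204/5).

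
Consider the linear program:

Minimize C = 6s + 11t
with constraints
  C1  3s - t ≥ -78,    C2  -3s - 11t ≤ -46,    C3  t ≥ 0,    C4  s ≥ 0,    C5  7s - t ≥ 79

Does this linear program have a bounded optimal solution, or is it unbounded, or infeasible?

bounded optimum

Extreme points and C = 6s + 11t:
  (157/4, 783/4) → C = 9555/4
  (46/3, 0) → C = 92
  (183/16, 17/16) → C = 1285/16
The feasible region has finitely many vertices and no improving ray; the minimum is 1285/16 at (183/16, 17/16).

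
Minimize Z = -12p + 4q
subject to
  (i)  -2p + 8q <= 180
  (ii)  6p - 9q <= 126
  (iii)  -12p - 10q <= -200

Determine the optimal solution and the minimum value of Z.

Corner points and Z = -12p + 4q:
  (438/5, 222/5) → Z = -4368/5
  (-50/29, 640/29) → Z = 3160/29
  (255/14, -13/7) → Z = -226

p = 438/5, q = 222/5, minimum Z = -4368/5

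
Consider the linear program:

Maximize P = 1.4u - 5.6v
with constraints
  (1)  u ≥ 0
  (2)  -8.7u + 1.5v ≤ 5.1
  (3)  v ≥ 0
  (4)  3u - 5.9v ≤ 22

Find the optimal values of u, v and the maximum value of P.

Extreme points and P = 1.4u - 5.6v:
  (0, 17/5) → P = -476/25
  (0, 0) → P = 0
  (22/3, 0) → P = 154/15
The feasible region is unbounded (it extends along (59, 30), (5, 29)), but P strictly decreases along every unbounded feasible direction, so there is no improving ray and the maximum is attained at a vertex.

At the optimal vertex, v = 0 and 3u - 5.9v = 22.
Solving simultaneously gives u = 22/3, v = 0.

u = 22/3, v = 0, maximum P = 154/15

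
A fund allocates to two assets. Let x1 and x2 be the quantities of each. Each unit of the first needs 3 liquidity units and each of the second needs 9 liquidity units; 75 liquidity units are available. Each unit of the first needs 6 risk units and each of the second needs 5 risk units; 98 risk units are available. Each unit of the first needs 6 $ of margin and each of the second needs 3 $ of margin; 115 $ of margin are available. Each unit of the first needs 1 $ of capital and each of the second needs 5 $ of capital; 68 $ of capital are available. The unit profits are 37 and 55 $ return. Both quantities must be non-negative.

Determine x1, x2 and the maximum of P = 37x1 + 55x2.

Vertices and P = 37x1 + 55x2:
  (0, 0) → P = 0
  (0, 25/3) → P = 1375/3
  (49/3, 0) → P = 1813/3
  (13, 4) → P = 701

At the optimal vertex, 3x1 + 9x2 = 75 and 6x1 + 5x2 = 98.
Solving simultaneously gives x1 = 13, x2 = 4.

x1 = 13, x2 = 4, maximum P = 701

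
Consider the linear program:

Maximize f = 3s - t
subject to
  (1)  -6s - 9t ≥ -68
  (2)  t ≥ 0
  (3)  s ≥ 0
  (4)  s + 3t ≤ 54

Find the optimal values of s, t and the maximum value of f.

s = 34/3, t = 0, maximum f = 34

Corner points and f = 3s - t:
  (34/3, 0) → f = 34
  (0, 68/9) → f = -68/9
  (0, 0) → f = 0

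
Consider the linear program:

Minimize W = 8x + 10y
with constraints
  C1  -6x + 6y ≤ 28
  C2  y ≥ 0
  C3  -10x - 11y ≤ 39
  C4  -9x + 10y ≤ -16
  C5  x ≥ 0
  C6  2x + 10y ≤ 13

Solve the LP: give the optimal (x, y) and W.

x = 16/9, y = 0, minimum W = 128/9

Vertices and W = 8x + 10y:
  (16/9, 0) → W = 128/9
  (13/2, 0) → W = 52
  (29/11, 17/22) → W = 317/11

The binding constraints are y = 0 and -9x + 10y = -16.
Solving simultaneously gives x = 16/9, y = 0.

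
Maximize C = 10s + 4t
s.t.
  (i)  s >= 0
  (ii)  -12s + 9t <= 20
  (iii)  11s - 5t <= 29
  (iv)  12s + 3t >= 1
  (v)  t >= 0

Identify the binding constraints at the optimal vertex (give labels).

Extreme points and C = 10s + 4t:
  (0, 20/9) → C = 80/9
  (0, 1/3) → C = 4/3
  (361/39, 568/39) → C = 5882/39
  (29/11, 0) → C = 290/11
  (1/12, 0) → C = 5/6

The maximum is at (361/39, 568/39). Substituting into each constraint, equality holds for (ii) and (iii); the remaining constraints have slack.

(ii) and (iii)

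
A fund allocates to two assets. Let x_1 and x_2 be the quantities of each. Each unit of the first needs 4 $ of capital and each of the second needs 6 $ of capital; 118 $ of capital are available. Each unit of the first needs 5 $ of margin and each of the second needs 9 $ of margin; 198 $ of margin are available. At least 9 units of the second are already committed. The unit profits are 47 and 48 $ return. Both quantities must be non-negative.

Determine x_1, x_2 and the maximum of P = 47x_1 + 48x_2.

Extreme points and P = 47x_1 + 48x_2:
  (0, 59/3) → P = 944
  (0, 9) → P = 432
  (16, 9) → P = 1184

x_1 = 16, x_2 = 9, maximum P = 1184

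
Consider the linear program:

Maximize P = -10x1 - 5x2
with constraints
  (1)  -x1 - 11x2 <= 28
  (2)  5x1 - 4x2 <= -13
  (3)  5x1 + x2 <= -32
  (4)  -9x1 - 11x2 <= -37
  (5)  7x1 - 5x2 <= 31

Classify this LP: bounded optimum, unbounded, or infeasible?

unbounded

From the feasible point (-389/46, 473/46), moving in the direction (-11, 9) keeps every constraint satisfied while P increases without bound.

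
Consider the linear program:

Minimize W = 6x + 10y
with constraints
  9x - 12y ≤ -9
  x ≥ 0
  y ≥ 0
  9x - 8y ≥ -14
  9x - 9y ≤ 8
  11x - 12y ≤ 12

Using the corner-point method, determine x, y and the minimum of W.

Vertices and W = 6x + 10y:
  (0, 3/4) → W = 15/2
  (59/9, 17/3) → W = 96
  (0, 7/4) → W = 35/2
The feasible region is unbounded (it extends along (1, 1), (8, 9)), but W strictly increases along every unbounded feasible direction, so there is no improving ray and the minimum is attained at a vertex.

x = 0, y = 3/4, minimum W = 15/2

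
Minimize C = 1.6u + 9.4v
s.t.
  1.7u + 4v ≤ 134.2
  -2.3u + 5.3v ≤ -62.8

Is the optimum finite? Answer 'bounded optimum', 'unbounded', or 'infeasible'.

unbounded

From the feasible point (32082/607, 6730/607), moving in the direction (4, -1.7) keeps every constraint satisfied while C decreases without bound.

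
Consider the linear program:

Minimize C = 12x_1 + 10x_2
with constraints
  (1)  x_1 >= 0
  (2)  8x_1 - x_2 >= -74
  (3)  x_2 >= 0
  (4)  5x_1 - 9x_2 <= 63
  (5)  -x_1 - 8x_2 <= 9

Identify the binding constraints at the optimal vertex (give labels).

(1) and (3)

Feasible corners and C = 12x_1 + 10x_2:
  (0, 74) → C = 740
  (0, 0) → C = 0
  (63/5, 0) → C = 756/5
The feasible region is unbounded (it extends along (1, 8), (9, 5)), but C strictly increases along every unbounded feasible direction, so there is no improving ray and the minimum is attained at a vertex.

The minimum is at (0, 0). Substituting into each constraint, equality holds for (1) and (3); the remaining constraints have slack.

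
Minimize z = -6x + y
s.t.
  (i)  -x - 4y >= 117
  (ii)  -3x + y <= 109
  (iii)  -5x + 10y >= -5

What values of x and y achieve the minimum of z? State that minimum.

Vertices and z = -6x + y:
  (-553/13, -242/13) → z = 3076/13
  (-115/3, -59/3) → z = 631/3
  (-219/5, -112/5) → z = 1202/5

x = -115/3, y = -59/3, minimum z = 631/3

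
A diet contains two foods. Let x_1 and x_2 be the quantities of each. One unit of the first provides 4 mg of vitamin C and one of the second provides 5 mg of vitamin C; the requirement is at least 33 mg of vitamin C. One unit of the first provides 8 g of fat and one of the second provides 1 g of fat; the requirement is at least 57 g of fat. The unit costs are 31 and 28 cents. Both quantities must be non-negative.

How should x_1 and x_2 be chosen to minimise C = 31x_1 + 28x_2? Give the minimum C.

Extreme points and C = 31x_1 + 28x_2:
  (0, 57) → C = 1596
  (33/4, 0) → C = 1023/4
  (7, 1) → C = 245
The feasible region is unbounded (it extends along (0, 1), (1, 0)), but C strictly increases along every unbounded feasible direction, so there is no improving ray and the minimum is attained at a vertex.

At the optimal vertex, 4x_1 + 5x_2 = 33 and 8x_1 + x_2 = 57.
Solving simultaneously gives x_1 = 7, x_2 = 1.

x_1 = 7, x_2 = 1, minimum C = 245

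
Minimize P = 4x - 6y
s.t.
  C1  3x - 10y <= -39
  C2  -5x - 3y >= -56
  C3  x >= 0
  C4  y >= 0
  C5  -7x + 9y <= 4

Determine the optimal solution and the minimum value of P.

x = 82/11, y = 206/33, minimum P = -84/11

Feasible corners and P = 4x - 6y:
  (443/59, 363/59) → P = -406/59
  (311/43, 261/43) → P = -322/43
  (82/11, 206/33) → P = -84/11

The binding constraints are -5x - 3y = -56 and -7x + 9y = 4.
Solving simultaneously gives x = 82/11, y = 206/33.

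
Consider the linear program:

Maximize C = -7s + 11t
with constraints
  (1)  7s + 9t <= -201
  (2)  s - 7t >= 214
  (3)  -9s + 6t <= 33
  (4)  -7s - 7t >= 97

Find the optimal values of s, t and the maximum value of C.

The feasible region is unbounded (it extends along (-2, -3), (1, -1)), but C strictly decreases along every unbounded feasible direction, so there is no improving ray and the maximum is attained at a vertex.

The optimum lies where s - 7t = 214 and -9s + 6t = 33.
Solving simultaneously gives s = -505/19, t = -653/19.

s = -505/19, t = -653/19, maximum C = -192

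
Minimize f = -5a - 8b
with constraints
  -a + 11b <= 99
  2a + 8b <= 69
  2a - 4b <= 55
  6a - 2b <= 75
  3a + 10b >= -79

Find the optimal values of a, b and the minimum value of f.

Vertices and f = -5a - 8b:
  (-11/10, 89/10) → f = -657/10
  (-1859/43, 218/43) → f = 7551/43
  (369/26, 66/13) → f = -2901/26
  (19/2, -9) → f = 49/2
  (117/16, -323/32) → f = 707/16

The binding constraints are 2a + 8b = 69 and 6a - 2b = 75.
Solving simultaneously gives a = 369/26, b = 66/13.

a = 369/26, b = 66/13, minimum f = -2901/26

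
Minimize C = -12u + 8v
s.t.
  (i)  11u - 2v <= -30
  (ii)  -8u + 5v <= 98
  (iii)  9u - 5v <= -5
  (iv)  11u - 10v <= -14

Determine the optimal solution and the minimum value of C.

Corner points and C = -12u + 8v:
  (46/39, 838/39) → C = 6152/39
  (-34/11, -2) → C = 232/11
  (-182/5, -966/25) → C = 3192/25

At the optimal vertex, 11u - 2v = -30 and 11u - 10v = -14.
Solving simultaneously gives u = -34/11, v = -2.

u = -34/11, v = -2, minimum C = 232/11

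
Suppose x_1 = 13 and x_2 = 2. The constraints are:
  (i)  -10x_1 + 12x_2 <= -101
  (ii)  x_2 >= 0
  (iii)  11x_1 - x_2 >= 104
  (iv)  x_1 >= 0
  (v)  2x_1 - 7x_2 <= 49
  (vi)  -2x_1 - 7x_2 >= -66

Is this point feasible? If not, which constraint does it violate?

(i): -106 ≤ -101 ✓
(ii): 2 ≥ 0 ✓
(iii): 141 ≥ 104 ✓
(iv): 13 ≥ 0 ✓
(v): 12 ≤ 49 ✓
(vi): -40 ≥ -66 ✓

feasible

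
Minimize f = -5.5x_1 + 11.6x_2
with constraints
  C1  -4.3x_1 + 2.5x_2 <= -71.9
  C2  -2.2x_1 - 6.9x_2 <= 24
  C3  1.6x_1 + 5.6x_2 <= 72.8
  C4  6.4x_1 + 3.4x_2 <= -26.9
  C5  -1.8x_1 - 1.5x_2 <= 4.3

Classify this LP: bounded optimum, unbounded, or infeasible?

The boundaries -4.3x_1 + 2.5x_2 = -71.9 and -2.2x_1 - 6.9x_2 = 24 meet at (43611/3517, -26138/3517), but that point violates 6.4x_1 + 3.4x_2 ≤ -26.9. Every candidate vertex is excluded by some other constraint, so the feasible region is empty.

infeasible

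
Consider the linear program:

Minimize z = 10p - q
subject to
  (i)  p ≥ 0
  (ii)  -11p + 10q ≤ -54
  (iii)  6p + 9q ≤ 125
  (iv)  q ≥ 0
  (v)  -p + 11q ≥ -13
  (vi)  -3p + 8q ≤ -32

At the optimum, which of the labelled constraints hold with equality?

(iv) and (vi)

Feasible corners and z = 10p - q:
  (1492/75, 47/75) → z = 14873/75
  (1288/75, 61/25) → z = 12697/75
  (13, 0) → z = 130
  (32/3, 0) → z = 320/3

The minimum is at (32/3, 0). Substituting into each constraint, equality holds for (iv) and (vi); the remaining constraints have slack.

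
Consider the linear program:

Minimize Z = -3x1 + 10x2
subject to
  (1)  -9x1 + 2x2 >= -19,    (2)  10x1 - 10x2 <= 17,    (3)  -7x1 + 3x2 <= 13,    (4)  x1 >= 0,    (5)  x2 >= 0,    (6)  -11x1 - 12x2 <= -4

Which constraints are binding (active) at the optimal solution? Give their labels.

(2) and (5)

Extreme points and Z = -3x1 + 10x2:
  (78/35, 37/70) → Z = -7/5
  (83/13, 250/13) → Z = 2251/13
  (17/10, 0) → Z = -51/10
  (0, 13/3) → Z = 130/3
  (0, 1/3) → Z = 10/3
  (4/11, 0) → Z = -12/11

The minimum is at (17/10, 0). Substituting into each constraint, equality holds for (2) and (5); the remaining constraints have slack.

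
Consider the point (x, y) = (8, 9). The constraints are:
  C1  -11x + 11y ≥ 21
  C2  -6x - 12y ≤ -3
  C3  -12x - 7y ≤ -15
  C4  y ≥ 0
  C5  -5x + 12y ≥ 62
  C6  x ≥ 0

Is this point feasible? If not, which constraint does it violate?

not feasible — violates C1

Constraint C1: -11x + 11y = 11, which is not ≥ 21. All other constraints are satisfied.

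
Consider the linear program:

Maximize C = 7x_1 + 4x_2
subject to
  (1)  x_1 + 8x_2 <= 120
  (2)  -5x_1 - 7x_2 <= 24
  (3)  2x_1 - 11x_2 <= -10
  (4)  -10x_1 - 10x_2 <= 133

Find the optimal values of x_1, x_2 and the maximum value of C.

x_1 = 1240/27, x_2 = 250/27, maximum C = 9680/27

Feasible corners and C = 7x_1 + 4x_2:
  (-344/11, 208/11) → C = -1576/11
  (1240/27, 250/27) → C = 9680/27
  (-334/69, 2/69) → C = -2330/69

At the optimal vertex, x_1 + 8x_2 = 120 and 2x_1 - 11x_2 = -10.
Solving simultaneously gives x_1 = 1240/27, x_2 = 250/27.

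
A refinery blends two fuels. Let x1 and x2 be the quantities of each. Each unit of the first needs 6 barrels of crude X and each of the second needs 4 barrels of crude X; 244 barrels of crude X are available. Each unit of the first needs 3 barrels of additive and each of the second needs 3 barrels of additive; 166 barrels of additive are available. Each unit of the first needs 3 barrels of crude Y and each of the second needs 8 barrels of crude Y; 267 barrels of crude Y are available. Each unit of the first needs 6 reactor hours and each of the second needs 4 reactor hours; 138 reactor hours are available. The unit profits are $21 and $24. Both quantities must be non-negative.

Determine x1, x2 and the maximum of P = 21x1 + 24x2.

x1 = 1, x2 = 33, maximum P = 813

The binding constraints are 3x1 + 8x2 = 267 and 6x1 + 4x2 = 138.
Solving simultaneously gives x1 = 1, x2 = 33.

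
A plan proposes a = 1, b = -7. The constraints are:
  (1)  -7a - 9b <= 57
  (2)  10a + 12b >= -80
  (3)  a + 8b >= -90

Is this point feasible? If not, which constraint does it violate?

(1): 56 ≤ 57 ✓
(2): -74 ≥ -80 ✓
(3): -55 ≥ -90 ✓

feasible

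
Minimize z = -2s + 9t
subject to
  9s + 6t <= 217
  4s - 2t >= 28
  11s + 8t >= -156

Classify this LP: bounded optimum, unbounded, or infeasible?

bounded optimum

Vertices and z = -2s + 9t:
  (43/3, 44/3) → z = 310/3
  (1336/3, -3791/6) → z = -39463/6
  (-44/27, -466/27) → z = -4106/27
The feasible region has finitely many vertices and no improving ray; the minimum is -39463/6 at (1336/3, -3791/6).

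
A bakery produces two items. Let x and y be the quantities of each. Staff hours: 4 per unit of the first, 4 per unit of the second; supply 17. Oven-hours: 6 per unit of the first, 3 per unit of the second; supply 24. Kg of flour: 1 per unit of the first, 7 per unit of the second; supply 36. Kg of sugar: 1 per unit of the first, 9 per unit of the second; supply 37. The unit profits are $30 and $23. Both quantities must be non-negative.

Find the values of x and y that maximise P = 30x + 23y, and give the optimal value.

x = 15/4, y = 1/2, maximum P = 124

Corner points and P = 30x + 23y:
  (0, 0) → P = 0
  (0, 37/9) → P = 851/9
  (4, 0) → P = 120
  (15/4, 1/2) → P = 124
  (5/32, 131/32) → P = 3163/32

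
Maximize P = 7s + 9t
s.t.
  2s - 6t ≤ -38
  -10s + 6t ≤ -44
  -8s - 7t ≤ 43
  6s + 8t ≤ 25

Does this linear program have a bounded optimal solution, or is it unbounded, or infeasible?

The boundaries 2s - 6t = -38 and -10s + 6t = -44 meet at (41/4, 39/4), but that point violates 6s + 8t ≤ 25. Every candidate vertex is excluded by some other constraint, so the feasible region is empty.

infeasible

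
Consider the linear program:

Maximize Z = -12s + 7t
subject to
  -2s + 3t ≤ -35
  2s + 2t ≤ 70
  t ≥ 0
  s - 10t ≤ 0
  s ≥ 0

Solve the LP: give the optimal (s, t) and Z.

Feasible corners and Z = -12s + 7t:
  (28, 7) → Z = -287
  (350/17, 35/17) → Z = -3955/17
  (350/11, 35/11) → Z = -3955/11

The binding constraints are -2s + 3t = -35 and s - 10t = 0.
Solving simultaneously gives s = 350/17, t = 35/17.

s = 350/17, t = 35/17, maximum Z = -3955/17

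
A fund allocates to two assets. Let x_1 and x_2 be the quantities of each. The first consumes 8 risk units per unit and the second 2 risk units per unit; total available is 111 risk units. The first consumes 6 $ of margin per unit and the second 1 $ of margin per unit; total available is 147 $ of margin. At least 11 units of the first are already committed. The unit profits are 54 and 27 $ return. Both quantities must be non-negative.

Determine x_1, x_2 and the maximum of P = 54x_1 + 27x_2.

x_1 = 11, x_2 = 23/2, maximum P = 1809/2

Vertices and P = 54x_1 + 27x_2:
  (111/8, 0) → P = 2997/4
  (11, 0) → P = 594
  (11, 23/2) → P = 1809/2

At the optimal vertex, 8x_1 + 2x_2 = 111 and x_1 = 11.
Solving simultaneously gives x_1 = 11, x_2 = 23/2.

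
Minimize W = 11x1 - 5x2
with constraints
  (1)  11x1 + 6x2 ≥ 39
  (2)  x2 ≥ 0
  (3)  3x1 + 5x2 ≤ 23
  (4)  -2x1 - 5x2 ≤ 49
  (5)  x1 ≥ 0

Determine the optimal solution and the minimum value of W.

x1 = 57/37, x2 = 136/37, minimum W = -53/37

Feasible corners and W = 11x1 - 5x2:
  (39/11, 0) → W = 39
  (57/37, 136/37) → W = -53/37
  (23/3, 0) → W = 253/3

The binding constraints are 11x1 + 6x2 = 39 and 3x1 + 5x2 = 23.
Solving simultaneously gives x1 = 57/37, x2 = 136/37.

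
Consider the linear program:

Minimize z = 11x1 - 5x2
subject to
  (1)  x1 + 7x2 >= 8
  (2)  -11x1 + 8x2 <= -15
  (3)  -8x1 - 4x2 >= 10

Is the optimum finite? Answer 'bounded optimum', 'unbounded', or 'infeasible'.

infeasible

The boundaries x1 + 7x2 = 8 and -11x1 + 8x2 = -15 meet at (169/85, 73/85), but that point violates -8x1 - 4x2 ≥ 10. Every candidate vertex is excluded by some other constraint, so the feasible region is empty.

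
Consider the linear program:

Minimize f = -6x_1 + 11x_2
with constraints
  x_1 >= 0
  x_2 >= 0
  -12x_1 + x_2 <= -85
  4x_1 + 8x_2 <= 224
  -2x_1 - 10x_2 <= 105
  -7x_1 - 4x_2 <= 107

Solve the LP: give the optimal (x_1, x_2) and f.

Feasible corners and f = -6x_1 + 11x_2:
  (85/12, 0) → f = -85/2
  (56, 0) → f = -336
  (226/25, 587/25) → f = 5101/25

The optimum lies where x_2 = 0 and 4x_1 + 8x_2 = 224.
Solving simultaneously gives x_1 = 56, x_2 = 0.

x_1 = 56, x_2 = 0, minimum f = -336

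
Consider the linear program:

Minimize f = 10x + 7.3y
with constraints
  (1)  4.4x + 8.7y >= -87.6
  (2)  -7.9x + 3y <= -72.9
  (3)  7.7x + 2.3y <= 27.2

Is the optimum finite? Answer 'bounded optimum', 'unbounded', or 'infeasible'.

Extreme points and f = 10x + 7.3y:
  (12381/2731, -33760/2731) → f = -122638/2731
  (43812/5687, -7220/517) → f = -141646/5687
  (24927/4127, -34645/4127) → f = -7277/8254
The feasible region has finitely many vertices and no improving ray; the minimum is -122638/2731 at (12381/2731, -33760/2731).

bounded optimum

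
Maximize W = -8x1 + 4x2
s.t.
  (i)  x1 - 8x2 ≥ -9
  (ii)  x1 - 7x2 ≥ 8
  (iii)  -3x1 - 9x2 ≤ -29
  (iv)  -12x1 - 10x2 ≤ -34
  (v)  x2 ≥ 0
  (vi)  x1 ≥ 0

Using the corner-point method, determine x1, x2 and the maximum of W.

x1 = 55/6, x2 = 1/6, maximum W = -218/3

The feasible region is unbounded (it extends along (8, 1), (1, 0)), but W strictly decreases along every unbounded feasible direction, so there is no improving ray and the maximum is attained at a vertex.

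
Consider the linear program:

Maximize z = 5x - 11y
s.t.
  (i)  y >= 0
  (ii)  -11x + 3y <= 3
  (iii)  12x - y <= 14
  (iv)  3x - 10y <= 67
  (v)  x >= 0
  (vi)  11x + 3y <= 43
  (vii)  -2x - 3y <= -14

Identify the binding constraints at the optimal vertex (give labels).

(iii) and (vii)

Vertices and z = 5x - 11y:
  (9/5, 38/5) → z = -373/5
  (11/13, 160/39) → z = -1595/39
  (28/19, 70/19) → z = -630/19

The maximum is at (28/19, 70/19). Substituting into each constraint, equality holds for (iii) and (vii); the remaining constraints have slack.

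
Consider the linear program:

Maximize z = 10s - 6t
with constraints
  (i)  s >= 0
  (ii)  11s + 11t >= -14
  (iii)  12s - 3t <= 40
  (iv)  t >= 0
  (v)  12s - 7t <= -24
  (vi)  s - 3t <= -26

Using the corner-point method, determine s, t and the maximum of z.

Extreme points and z = 10s - 6t:
  (0, 26/3) → z = -52
  (22/3, 16) → z = -68/3
  (110/29, 288/29) → z = -628/29
The feasible region is unbounded (it extends along (0, 1), (1, 4)), but z strictly decreases along every unbounded feasible direction, so there is no improving ray and the maximum is attained at a vertex.

At the optimal vertex, 12s - 7t = -24 and s - 3t = -26.
Solving simultaneously gives s = 110/29, t = 288/29.

s = 110/29, t = 288/29, maximum z = -628/29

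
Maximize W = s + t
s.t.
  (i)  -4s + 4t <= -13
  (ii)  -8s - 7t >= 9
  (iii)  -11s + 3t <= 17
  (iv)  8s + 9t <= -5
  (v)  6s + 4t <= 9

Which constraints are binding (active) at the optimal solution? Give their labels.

(i) and (ii)

Vertices and W = s + t:
  (11/12, -7/3) → W = -17/12
  (-107/32, -211/32) → W = -159/16
  (99/10, -63/5) → W = -27/10
The feasible region is unbounded (it extends along (2, -3), (-3, -11)), but W strictly decreases along every unbounded feasible direction, so there is no improving ray and the maximum is attained at a vertex.

The maximum is at (11/12, -7/3). Substituting into each constraint, equality holds for (i) and (ii); the remaining constraints have slack.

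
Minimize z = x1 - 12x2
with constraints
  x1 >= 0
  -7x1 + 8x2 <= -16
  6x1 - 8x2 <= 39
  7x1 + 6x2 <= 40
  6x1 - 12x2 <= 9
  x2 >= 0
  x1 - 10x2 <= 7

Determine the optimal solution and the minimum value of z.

x1 = 208/49, x2 = 12/7, minimum z = -800/49

Corner points and z = x1 - 12x2:
  (208/49, 12/7) → z = -800/49
  (10/3, 11/12) → z = -23/3
  (89/20, 59/40) → z = -53/4

The optimum lies where -7x1 + 8x2 = -16 and 7x1 + 6x2 = 40.
Solving simultaneously gives x1 = 208/49, x2 = 12/7.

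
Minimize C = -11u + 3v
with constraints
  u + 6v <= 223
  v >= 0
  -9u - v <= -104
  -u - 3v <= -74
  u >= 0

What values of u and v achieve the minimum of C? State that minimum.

Corner points and C = -11u + 3v:
  (223, 0) → C = -2453
  (401/53, 1903/53) → C = 1298/53
  (74, 0) → C = -814
  (119/13, 281/13) → C = -466/13

The binding constraints are u + 6v = 223 and v = 0.
Solving simultaneously gives u = 223, v = 0.

u = 223, v = 0, minimum C = -2453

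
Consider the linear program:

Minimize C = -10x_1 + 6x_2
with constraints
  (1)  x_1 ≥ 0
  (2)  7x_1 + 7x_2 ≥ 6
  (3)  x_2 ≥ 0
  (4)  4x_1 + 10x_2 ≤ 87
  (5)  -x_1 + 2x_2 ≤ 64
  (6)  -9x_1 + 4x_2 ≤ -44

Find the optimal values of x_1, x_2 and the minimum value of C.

x_1 = 87/4, x_2 = 0, minimum C = -435/2

Corner points and C = -10x_1 + 6x_2:
  (87/4, 0) → C = -435/2
  (44/9, 0) → C = -440/9
  (394/53, 607/106) → C = -2119/53

The binding constraints are x_2 = 0 and 4x_1 + 10x_2 = 87.
Solving simultaneously gives x_1 = 87/4, x_2 = 0.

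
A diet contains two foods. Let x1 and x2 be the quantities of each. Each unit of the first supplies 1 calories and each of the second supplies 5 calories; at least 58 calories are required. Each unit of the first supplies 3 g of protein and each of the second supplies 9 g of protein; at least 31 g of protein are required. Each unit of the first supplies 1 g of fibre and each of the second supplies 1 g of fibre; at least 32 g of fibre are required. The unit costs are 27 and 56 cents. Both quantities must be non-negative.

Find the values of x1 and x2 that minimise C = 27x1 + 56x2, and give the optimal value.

x1 = 51/2, x2 = 13/2, minimum C = 2105/2

Feasible corners and C = 27x1 + 56x2:
  (0, 32) → C = 1792
  (58, 0) → C = 1566
  (51/2, 13/2) → C = 2105/2
The feasible region is unbounded (it extends along (0, 1), (1, 0)), but C strictly increases along every unbounded feasible direction, so there is no improving ray and the minimum is attained at a vertex.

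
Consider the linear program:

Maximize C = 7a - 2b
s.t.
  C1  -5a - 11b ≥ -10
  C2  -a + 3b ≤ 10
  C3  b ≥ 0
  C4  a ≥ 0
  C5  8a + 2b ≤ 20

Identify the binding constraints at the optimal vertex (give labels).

Extreme points and C = 7a - 2b:
  (2, 0) → C = 14
  (0, 10/11) → C = -20/11
  (0, 0) → C = 0

The maximum is at (2, 0). Substituting into each constraint, equality holds for C1 and C3; the remaining constraints have slack.

C1 and C3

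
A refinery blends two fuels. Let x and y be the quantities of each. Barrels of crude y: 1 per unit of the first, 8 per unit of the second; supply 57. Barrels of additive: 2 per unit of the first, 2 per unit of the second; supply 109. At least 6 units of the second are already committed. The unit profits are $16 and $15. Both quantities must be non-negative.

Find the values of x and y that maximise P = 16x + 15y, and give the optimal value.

x = 9, y = 6, maximum P = 234

At the optimal vertex, x + 8y = 57 and y = 6.
Solving simultaneously gives x = 9, y = 6.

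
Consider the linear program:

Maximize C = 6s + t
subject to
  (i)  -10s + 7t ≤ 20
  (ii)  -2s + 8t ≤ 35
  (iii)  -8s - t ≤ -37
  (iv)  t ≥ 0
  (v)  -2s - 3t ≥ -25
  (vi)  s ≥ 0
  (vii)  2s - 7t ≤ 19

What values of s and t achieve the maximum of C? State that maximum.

s = 58/5, t = 3/5, maximum C = 351/5

Feasible corners and C = 6s + t:
  (87/22, 59/11) → C = 320/11
  (95/22, 60/11) → C = 345/11
  (37/8, 0) → C = 111/4
  (19/2, 0) → C = 57
  (58/5, 3/5) → C = 351/5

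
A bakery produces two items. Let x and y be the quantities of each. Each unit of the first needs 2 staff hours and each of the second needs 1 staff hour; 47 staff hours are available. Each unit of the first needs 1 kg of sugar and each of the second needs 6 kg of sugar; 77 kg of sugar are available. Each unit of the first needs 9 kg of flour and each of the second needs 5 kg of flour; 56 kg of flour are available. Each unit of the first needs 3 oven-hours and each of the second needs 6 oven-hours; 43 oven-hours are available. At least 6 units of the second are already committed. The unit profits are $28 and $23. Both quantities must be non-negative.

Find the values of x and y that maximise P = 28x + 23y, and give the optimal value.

Extreme points and P = 28x + 23y:
  (0, 43/6) → P = 989/6
  (0, 6) → P = 138
  (7/3, 6) → P = 610/3

The binding constraints are 3x + 6y = 43 and y = 6.
Solving simultaneously gives x = 7/3, y = 6.

x = 7/3, y = 6, maximum P = 610/3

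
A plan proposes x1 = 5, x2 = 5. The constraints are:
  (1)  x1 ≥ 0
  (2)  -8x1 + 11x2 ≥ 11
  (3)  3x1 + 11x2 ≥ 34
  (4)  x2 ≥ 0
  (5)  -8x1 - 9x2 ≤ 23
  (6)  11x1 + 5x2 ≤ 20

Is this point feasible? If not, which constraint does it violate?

Constraint (6): 11x1 + 5x2 = 80, which is not ≤ 20. All other constraints are satisfied.

not feasible — violates (6)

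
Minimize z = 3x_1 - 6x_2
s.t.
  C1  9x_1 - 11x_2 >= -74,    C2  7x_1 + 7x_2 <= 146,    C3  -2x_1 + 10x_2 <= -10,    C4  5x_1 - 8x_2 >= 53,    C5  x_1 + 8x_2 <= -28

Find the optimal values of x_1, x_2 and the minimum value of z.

Corner points and z = 3x_1 - 6x_2:
  (-1175/17, -847/17) → z = 1557/17
  (1364/49, -342/49) → z = 6144/49
  (25/6, -193/48) → z = 293/8
The feasible region is unbounded (it extends along (-11, -9), (1, -1)), but z strictly increases along every unbounded feasible direction, so there is no improving ray and the minimum is attained at a vertex.

x_1 = 25/6, x_2 = -193/48, minimum z = 293/8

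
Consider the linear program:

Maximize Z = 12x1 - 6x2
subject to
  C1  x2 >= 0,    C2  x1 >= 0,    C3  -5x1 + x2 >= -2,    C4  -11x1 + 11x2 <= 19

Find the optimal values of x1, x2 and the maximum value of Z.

x1 = 2/5, x2 = 0, maximum Z = 24/5

The optimum lies where x2 = 0 and -5x1 + x2 = -2.
Solving simultaneously gives x1 = 2/5, x2 = 0.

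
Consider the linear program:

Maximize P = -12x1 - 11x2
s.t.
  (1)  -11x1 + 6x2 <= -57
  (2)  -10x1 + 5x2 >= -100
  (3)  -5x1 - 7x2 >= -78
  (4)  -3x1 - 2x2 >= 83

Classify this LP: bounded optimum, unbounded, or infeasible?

From the feasible point (-48/5, -271/10), moving in the direction (-6, -11) keeps every constraint satisfied while P increases without bound.

unbounded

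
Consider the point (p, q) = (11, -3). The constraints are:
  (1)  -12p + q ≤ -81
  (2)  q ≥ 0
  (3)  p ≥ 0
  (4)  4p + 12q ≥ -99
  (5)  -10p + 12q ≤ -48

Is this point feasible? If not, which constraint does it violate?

Constraint (2): q = -3, which is not ≥ 0. All other constraints are satisfied.

not feasible — violates (2)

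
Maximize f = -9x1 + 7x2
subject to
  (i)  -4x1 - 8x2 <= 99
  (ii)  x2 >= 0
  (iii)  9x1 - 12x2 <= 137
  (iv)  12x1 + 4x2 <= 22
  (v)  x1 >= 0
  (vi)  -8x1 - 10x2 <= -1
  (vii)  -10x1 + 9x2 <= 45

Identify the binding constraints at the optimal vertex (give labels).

(v) and (vii)

Corner points and f = -9x1 + 7x2:
  (11/6, 0) → f = -33/2
  (1/8, 0) → f = -9/8
  (9/74, 190/37) → f = 2579/74
  (0, 1/10) → f = 7/10
  (0, 5) → f = 35

The maximum is at (0, 5). Substituting into each constraint, equality holds for (v) and (vii); the remaining constraints have slack.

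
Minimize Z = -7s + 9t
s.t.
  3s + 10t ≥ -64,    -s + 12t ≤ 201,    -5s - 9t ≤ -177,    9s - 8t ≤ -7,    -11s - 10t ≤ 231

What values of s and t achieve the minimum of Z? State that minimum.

s = 123/11, t = 148/11, minimum Z = 471/11

Extreme points and Z = -7s + 9t:
  (105/23, 394/23) → Z = 2811/23
  (381/25, 901/50) → Z = 111/2
  (123/11, 148/11) → Z = 471/11

The optimum lies where -5s - 9t = -177 and 9s - 8t = -7.
Solving simultaneously gives s = 123/11, t = 148/11.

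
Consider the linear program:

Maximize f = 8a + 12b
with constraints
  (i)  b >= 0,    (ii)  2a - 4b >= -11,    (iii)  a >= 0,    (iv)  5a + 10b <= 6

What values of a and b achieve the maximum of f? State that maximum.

Vertices and f = 8a + 12b:
  (0, 0) → f = 0
  (6/5, 0) → f = 48/5
  (0, 3/5) → f = 36/5

The binding constraints are b = 0 and 5a + 10b = 6.
Solving simultaneously gives a = 6/5, b = 0.

a = 6/5, b = 0, maximum f = 48/5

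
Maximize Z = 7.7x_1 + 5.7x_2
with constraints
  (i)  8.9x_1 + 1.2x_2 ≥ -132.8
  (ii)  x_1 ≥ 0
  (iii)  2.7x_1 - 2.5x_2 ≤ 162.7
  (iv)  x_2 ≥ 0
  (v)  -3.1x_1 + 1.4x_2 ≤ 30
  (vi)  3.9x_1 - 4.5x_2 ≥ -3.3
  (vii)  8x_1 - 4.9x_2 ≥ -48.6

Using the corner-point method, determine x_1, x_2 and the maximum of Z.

x_1 = 308.5, x_2 = 268.1, maximum Z = 3903.62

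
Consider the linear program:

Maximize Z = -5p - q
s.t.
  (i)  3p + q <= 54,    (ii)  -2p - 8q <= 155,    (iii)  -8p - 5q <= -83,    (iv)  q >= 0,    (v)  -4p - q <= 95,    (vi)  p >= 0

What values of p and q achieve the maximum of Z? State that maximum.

p = 0, q = 83/5, maximum Z = -83/5

Extreme points and Z = -5p - q:
  (18, 0) → Z = -90
  (0, 54) → Z = -54
  (83/8, 0) → Z = -415/8
  (0, 83/5) → Z = -83/5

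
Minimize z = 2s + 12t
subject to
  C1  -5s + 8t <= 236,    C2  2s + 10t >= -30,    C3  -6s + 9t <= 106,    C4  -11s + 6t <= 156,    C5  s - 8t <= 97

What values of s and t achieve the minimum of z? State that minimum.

Feasible corners and z = 2s + 12t:
  (1276/3, 886/3) → z = 13184/3
  (-870/61, -9/61) → z = -1848/61
  (365/13, -112/13) → z = -614/13
  (-256/21, 230/63) → z = 136/7
The feasible region is unbounded (it extends along (8, 1), (8, 5)), but z strictly increases along every unbounded feasible direction, so there is no improving ray and the minimum is attained at a vertex.

s = 365/13, t = -112/13, minimum z = -614/13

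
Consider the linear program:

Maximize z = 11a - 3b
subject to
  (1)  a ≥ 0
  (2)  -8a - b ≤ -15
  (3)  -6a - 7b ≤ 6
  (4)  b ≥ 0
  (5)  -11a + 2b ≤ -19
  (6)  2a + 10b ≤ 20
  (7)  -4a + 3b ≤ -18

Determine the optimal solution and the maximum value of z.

Feasible corners and z = 11a - 3b:
  (10, 0) → z = 110
  (9/2, 0) → z = 99/2
  (120/23, 22/23) → z = 1254/23

a = 10, b = 0, maximum z = 110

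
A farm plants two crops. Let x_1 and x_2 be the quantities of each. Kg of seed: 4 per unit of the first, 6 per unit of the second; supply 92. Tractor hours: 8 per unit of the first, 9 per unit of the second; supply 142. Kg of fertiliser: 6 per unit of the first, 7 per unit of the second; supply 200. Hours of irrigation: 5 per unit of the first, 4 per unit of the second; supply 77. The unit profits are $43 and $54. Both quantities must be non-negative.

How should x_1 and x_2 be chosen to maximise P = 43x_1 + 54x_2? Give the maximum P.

x_1 = 2, x_2 = 14, maximum P = 842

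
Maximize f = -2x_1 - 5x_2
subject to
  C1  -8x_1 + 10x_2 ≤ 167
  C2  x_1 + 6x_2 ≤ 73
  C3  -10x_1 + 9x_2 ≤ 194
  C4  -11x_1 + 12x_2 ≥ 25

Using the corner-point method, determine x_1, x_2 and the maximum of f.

x_1 = -701/7, x_2 = -628/7, maximum f = 4542/7

Feasible corners and f = -2x_1 - 5x_2:
  (-136/29, 751/58) → f = -3211/58
  (-437/28, 59/14) → f = 71/7
  (121/13, 138/13) → f = -932/13
  (-701/7, -628/7) → f = 4542/7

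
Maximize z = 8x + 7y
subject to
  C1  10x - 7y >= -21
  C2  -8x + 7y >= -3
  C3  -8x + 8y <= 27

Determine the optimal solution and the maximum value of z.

Extreme points and z = 8x + 7y:
  (-12, -99/7) → z = -195
  (7/8, 17/4) → z = 147/4
  (213/8, 30) → z = 423

The binding constraints are -8x + 7y = -3 and -8x + 8y = 27.
Solving simultaneously gives x = 213/8, y = 30.

x = 213/8, y = 30, maximum z = 423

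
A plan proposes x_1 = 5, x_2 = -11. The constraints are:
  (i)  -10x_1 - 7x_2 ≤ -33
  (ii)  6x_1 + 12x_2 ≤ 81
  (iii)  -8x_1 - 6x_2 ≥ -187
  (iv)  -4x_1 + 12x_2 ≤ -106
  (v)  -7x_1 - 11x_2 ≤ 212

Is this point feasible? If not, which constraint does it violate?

not feasible — violates (i)

Constraint (i): -10x_1 - 7x_2 = 27, which is not ≤ -33. All other constraints are satisfied.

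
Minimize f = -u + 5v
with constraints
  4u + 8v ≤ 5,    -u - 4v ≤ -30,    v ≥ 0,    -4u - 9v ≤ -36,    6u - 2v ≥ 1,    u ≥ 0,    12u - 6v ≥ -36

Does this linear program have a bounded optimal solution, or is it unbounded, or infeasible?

The boundaries -u - 4v = -30 and v = 0 meet at (30, 0), but that point violates 4u + 8v ≤ 5. Every candidate vertex is excluded by some other constraint, so the feasible region is empty.

infeasible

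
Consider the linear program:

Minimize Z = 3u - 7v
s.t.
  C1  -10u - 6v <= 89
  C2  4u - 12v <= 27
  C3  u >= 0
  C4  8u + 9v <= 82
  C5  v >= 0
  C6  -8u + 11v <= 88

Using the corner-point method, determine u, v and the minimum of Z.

u = 11/16, v = 17/2, minimum Z = -919/16

Feasible corners and Z = 3u - 7v:
  (409/44, 28/33) → Z = 2897/132
  (27/4, 0) → Z = 81/4
  (0, 0) → Z = 0
  (0, 8) → Z = -56
  (11/16, 17/2) → Z = -919/16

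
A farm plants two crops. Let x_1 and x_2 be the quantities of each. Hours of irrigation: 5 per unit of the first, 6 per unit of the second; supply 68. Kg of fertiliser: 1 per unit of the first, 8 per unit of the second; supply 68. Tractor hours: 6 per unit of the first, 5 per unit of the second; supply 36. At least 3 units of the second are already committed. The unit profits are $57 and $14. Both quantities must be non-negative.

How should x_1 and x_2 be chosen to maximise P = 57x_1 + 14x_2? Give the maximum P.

x_1 = 7/2, x_2 = 3, maximum P = 483/2

Extreme points and P = 57x_1 + 14x_2:
  (0, 36/5) → P = 504/5
  (0, 3) → P = 42
  (7/2, 3) → P = 483/2

At the optimal vertex, 6x_1 + 5x_2 = 36 and x_2 = 3.
Solving simultaneously gives x_1 = 7/2, x_2 = 3.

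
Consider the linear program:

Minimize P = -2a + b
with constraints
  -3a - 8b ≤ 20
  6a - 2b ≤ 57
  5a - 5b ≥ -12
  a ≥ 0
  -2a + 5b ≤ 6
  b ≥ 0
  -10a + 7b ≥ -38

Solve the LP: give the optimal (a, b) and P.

Corner points and P = -2a + b:
  (0, 6/5) → P = 6/5
  (0, 0) → P = 0
  (58/9, 34/9) → P = -82/9
  (19/5, 0) → P = -38/5

At the optimal vertex, -2a + 5b = 6 and -10a + 7b = -38.
Solving simultaneously gives a = 58/9, b = 34/9.

a = 58/9, b = 34/9, minimum P = -82/9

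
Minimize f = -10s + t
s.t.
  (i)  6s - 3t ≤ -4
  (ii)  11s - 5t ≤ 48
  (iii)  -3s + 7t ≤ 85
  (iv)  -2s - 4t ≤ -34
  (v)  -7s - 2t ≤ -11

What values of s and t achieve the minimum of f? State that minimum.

s = 227/33, t = 166/11, minimum f = -1772/33

Corner points and f = -10s + t:
  (227/33, 166/11) → f = -1772/33
  (43/15, 106/15) → f = -108/5
  (-93/55, 628/55) → f = 1558/55
  (-1, 9) → f = 19

The binding constraints are 6s - 3t = -4 and -3s + 7t = 85.
Solving simultaneously gives s = 227/33, t = 166/11.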